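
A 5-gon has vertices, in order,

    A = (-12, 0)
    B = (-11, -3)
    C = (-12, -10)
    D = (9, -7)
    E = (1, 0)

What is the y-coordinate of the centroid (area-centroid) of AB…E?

-453/97

Apply the shoelace (surveyor's) formula. First the cross-terms c_i = x_i·y_{i+1} − x_{i+1}·y_i:
  36, 74, 174, 7, 0  ⇒  2A = 291, A = 145.5.
Then Σ (y_i + y_{i+1})·c_i = -4077, so ȳ = -4077 / (6·145.5) = -453/97.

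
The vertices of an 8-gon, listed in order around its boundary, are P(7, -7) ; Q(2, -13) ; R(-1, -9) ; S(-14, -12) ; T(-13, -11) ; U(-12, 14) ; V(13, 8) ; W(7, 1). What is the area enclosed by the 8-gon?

457.5

P→Q: (7)(-13) − (2)(-7) = -77
Q→R: (2)(-9) − (-1)(-13) = -31
R→S: (-1)(-12) − (-14)(-9) = -114
S→T: (-14)(-11) − (-13)(-12) = -2
T→U: (-13)(14) − (-12)(-11) = -314
U→V: (-12)(8) − (13)(14) = -278
V→W: (13)(1) − (7)(8) = -43
W→P: (7)(-7) − (7)(1) = -56
Σ = -915
Area = |Σ|/2 = 457.5.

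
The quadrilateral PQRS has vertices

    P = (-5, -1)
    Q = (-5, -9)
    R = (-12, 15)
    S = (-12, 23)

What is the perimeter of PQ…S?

66

|PQ| = √((0)² + (-8)²) = √64 = 8
|QR| = √((-7)² + (24)²) = √625 = 25
|RS| = √((0)² + (8)²) = √64 = 8
|SP| = √((7)² + (-24)²) = √625 = 25
Perimeter = 8 + 25 + 8 + 25 = 66.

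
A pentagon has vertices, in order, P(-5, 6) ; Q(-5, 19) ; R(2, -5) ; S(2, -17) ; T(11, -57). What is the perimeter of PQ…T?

|PQ| = √((0)² + (13)²) = √169 = 13
|QR| = √((7)² + (-24)²) = √625 = 25
|RS| = √((0)² + (-12)²) = √144 = 12
|ST| = √((9)² + (-40)²) = √1681 = 41
|TP| = √((-16)² + (63)²) = √4225 = 65
Perimeter = 13 + 25 + 12 + 41 + 65 = 156.

156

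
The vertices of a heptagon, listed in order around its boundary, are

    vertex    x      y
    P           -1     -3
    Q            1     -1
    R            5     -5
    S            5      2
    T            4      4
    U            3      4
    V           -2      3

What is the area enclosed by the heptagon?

Apply the surveyor's formula: 2A = Σ (x_i·y_{i+1} − x_{i+1}·y_i), indices taken mod 7.
P→Q: (-1)(-1) − (1)(-3) = 4
Q→R: (1)(-5) − (5)(-1) = 0
R→S: (5)(2) − (5)(-5) = 35
S→T: (5)(4) − (4)(2) = 12
T→U: (4)(4) − (3)(4) = 4
U→V: (3)(3) − (-2)(4) = 17
V→P: (-2)(-3) − (-1)(3) = 9
Σ = 81
Area = |Σ|/2 = 40.5.

40.5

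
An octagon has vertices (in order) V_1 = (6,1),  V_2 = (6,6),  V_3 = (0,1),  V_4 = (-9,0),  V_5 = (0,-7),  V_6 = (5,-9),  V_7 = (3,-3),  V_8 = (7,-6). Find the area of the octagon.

Apply the surveyor's formula: 2A = Σ (x_i·y_{i+1} − x_{i+1}·y_i), indices taken mod 8.
V_1→V_2: (6)(6) − (6)(1) = 30
V_2→V_3: (6)(1) − (0)(6) = 6
V_3→V_4: (0)(0) − (-9)(1) = 9
V_4→V_5: (-9)(-7) − (0)(0) = 63
V_5→V_6: (0)(-9) − (5)(-7) = 35
V_6→V_7: (5)(-3) − (3)(-9) = 12
V_7→V_8: (3)(-6) − (7)(-3) = 3
V_8→V_1: (7)(1) − (6)(-6) = 43
Σ = 201
Area = |Σ|/2 = 100.5.

100.5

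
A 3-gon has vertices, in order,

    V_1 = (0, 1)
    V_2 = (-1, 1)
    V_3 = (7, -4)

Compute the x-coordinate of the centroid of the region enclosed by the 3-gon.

Apply the shoelace formula. First the cross-terms c_i = x_i·y_{i+1} − x_{i+1}·y_i:
  1, -3, 7  ⇒  2A = 5, A = 2.5.
Then Σ (x_i + x_{i+1})·c_i = 30, so x̄ = 30 / (6·2.5) = 2.

2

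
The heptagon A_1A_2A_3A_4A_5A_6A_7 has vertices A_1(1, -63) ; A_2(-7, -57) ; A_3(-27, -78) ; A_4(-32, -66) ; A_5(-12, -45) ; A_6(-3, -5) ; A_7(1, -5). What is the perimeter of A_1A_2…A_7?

184

|A_1A_2| = √((-8)² + (6)²) = √100 = 10
|A_2A_3| = √((-20)² + (-21)²) = √841 = 29
|A_3A_4| = √((-5)² + (12)²) = √169 = 13
|A_4A_5| = √((20)² + (21)²) = √841 = 29
|A_5A_6| = √((9)² + (40)²) = √1681 = 41
|A_6A_7| = √((4)² + (0)²) = √16 = 4
|A_7A_1| = √((0)² + (-58)²) = √3364 = 58
Perimeter = 10 + 29 + 13 + 29 + 41 + 4 + 58 = 184.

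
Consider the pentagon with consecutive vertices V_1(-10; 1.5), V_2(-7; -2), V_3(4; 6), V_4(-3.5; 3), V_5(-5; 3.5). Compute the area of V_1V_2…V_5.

29.875

V_1→V_2: (-10)(-2) − (-7)(1.5) = 30.5
V_2→V_3: (-7)(6) − (4)(-2) = -34
V_3→V_4: (4)(3) − (-3.5)(6) = 33
V_4→V_5: (-3.5)(3.5) − (-5)(3) = 2.75
V_5→V_1: (-5)(1.5) − (-10)(3.5) = 27.5
Σ = 59.75
Area = |Σ|/2 = 29.875.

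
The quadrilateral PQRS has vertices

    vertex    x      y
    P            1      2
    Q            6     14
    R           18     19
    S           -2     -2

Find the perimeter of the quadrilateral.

|PQ| = √((5)² + (12)²) = √169 = 13
|QR| = √((12)² + (5)²) = √169 = 13
|RS| = √((-20)² + (-21)²) = √841 = 29
|SP| = √((3)² + (4)²) = √25 = 5
Perimeter = 13 + 13 + 29 + 5 = 60.

60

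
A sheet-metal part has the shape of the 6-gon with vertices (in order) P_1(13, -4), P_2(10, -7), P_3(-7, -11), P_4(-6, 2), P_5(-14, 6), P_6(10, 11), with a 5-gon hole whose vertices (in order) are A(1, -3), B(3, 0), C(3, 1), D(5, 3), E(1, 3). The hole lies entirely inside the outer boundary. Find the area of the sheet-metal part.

Outer boundary:
Apply the surveyor's formula: 2A = Σ (x_i·y_{i+1} − x_{i+1}·y_i), indices taken mod 6.
Σ = (-51) + (-159) + (-80) + (-8) + (-214) + (-183) = -695
Area = |Σ|/2 = 347.5.
Hole:
Σ = (9) + (3) + (4) + (12) + (-6) = 22
Area = |Σ|/2 = 11.
Net area = 347.5 − 11 = 336.5.

336.5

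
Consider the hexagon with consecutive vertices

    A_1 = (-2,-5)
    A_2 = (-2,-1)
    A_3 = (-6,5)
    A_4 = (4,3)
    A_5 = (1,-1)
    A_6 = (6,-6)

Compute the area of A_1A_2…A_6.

Apply the shoelace (surveyor's) formula: 2A = Σ (x_i·y_{i+1} − x_{i+1}·y_i), indices taken mod 6.
Σ = (-8) + (-16) + (-38) + (-7) + (0) + (-42) = -111
Area = |Σ|/2 = 55.5.

55.5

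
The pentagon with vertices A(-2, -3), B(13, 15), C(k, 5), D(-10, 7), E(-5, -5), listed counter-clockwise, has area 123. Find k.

-4

The doubled signed area Σ (x_i y_{i+1} − x_{i+1} y_i) is linear in k.
With k=0 it equals 214; the coefficient of k is -8 (from the two edges through C).
So -8·k + 214 = 2·123 = 246 ⇒ k = -4.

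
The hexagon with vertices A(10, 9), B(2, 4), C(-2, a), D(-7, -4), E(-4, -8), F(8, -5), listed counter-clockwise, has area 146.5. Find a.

1

The doubled signed area Σ (x_i y_{i+1} − x_{i+1} y_i) is linear in a.
With a=0 it equals 284; the coefficient of a is 9 (from the two edges through C).
So 9·a + 284 = 2·146.5 = 293 ⇒ a = 1.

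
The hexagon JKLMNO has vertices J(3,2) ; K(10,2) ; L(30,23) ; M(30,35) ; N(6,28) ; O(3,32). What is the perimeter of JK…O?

108

|JK| = √((7)² + (0)²) = √49 = 7
|KL| = √((20)² + (21)²) = √841 = 29
|LM| = √((0)² + (12)²) = √144 = 12
|MN| = √((-24)² + (-7)²) = √625 = 25
|NO| = √((-3)² + (4)²) = √25 = 5
|OJ| = √((0)² + (-30)²) = √900 = 30
Perimeter = 7 + 29 + 12 + 25 + 5 + 30 = 108.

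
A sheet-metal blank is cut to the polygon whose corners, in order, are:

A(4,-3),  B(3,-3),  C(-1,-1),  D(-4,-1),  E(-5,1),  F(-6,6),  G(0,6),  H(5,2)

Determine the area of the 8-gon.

67

Σ = (-3) + (-6) + (-3) + (-9) + (-24) + (-36) + (-30) + (-23) = -134
Area = |Σ|/2 = 67.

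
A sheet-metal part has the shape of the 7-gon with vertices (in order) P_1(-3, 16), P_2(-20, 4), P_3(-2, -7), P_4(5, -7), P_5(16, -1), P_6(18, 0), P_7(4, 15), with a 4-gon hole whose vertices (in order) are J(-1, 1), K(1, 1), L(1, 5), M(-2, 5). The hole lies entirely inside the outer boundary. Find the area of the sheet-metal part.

Outer boundary:
Apply the shoelace formula: 2A = Σ (x_i·y_{i+1} − x_{i+1}·y_i), indices taken mod 7.
Σ = (308) + (148) + (49) + (107) + (18) + (270) + (109) = 1009
Area = |Σ|/2 = 504.5.
Hole:
Σ = (-2) + (4) + (15) + (3) = 20
Area = |Σ|/2 = 10.
Net area = 504.5 − 10 = 494.5.

494.5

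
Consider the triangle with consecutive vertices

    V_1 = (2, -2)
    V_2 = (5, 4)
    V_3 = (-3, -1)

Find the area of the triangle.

Apply the surveyor's formula: 2A = Σ (x_i·y_{i+1} − x_{i+1}·y_i), indices taken mod 3.
Cross-terms: 18, 7, 8  ⇒  Σ = 33
Area = |Σ|/2 = 16.5.

16.5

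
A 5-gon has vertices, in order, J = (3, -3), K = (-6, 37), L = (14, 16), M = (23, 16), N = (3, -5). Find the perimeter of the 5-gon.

110

|JK| = √((-9)² + (40)²) = √1681 = 41
|KL| = √((20)² + (-21)²) = √841 = 29
|LM| = √((9)² + (0)²) = √81 = 9
|MN| = √((-20)² + (-21)²) = √841 = 29
|NJ| = √((0)² + (2)²) = √4 = 2
Perimeter = 41 + 29 + 9 + 29 + 2 = 110.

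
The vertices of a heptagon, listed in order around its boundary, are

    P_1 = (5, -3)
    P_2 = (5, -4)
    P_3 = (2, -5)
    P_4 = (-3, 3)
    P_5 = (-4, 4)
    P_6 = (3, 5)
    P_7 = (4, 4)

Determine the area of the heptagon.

P_1→P_2: (5)(-4) − (5)(-3) = -5
P_2→P_3: (5)(-5) − (2)(-4) = -17
P_3→P_4: (2)(3) − (-3)(-5) = -9
P_4→P_5: (-3)(4) − (-4)(3) = 0
P_5→P_6: (-4)(5) − (3)(4) = -32
P_6→P_7: (3)(4) − (4)(5) = -8
P_7→P_1: (4)(-3) − (5)(4) = -32
Σ = -103
Area = |Σ|/2 = 51.5.

51.5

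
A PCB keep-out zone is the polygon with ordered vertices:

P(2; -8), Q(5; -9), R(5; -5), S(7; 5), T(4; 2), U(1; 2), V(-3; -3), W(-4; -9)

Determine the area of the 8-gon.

85

Cross-terms: 22, 20, 60, -6, 6, 3, 15, 50  ⇒  Σ = 170
Area = |Σ|/2 = 85.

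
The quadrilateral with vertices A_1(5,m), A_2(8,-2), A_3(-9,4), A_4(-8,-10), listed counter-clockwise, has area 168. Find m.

The doubled signed area Σ (x_i y_{i+1} − x_{i+1} y_i) is linear in m.
With m=0 it equals 176; the coefficient of m is -16 (from the two edges through A_1).
So -16·m + 176 = 2·168 = 336 ⇒ m = -10.

-10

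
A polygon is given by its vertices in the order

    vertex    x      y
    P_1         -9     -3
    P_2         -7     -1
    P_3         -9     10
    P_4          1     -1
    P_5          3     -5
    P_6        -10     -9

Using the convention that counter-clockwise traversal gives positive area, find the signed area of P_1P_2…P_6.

Σ = (-12) + (-79) + (-1) + (-2) + (-77) + (-51) = -222
Signed area = Σ/2 = -111 (negative ⇒ clockwise traversal).

-111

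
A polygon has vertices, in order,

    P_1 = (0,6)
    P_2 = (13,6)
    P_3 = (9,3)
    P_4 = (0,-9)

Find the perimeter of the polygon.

48

|P_1P_2| = √((13)² + (0)²) = √169 = 13
|P_2P_3| = √((-4)² + (-3)²) = √25 = 5
|P_3P_4| = √((-9)² + (-12)²) = √225 = 15
|P_4P_1| = √((0)² + (15)²) = √225 = 15
Perimeter = 13 + 5 + 15 + 15 = 48.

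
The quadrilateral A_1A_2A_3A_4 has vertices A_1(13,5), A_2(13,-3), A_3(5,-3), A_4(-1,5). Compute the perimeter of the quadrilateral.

40

|A_1A_2| = √((0)² + (-8)²) = √64 = 8
|A_2A_3| = √((-8)² + (0)²) = √64 = 8
|A_3A_4| = √((-6)² + (8)²) = √100 = 10
|A_4A_1| = √((14)² + (0)²) = √196 = 14
Perimeter = 8 + 8 + 10 + 14 = 40.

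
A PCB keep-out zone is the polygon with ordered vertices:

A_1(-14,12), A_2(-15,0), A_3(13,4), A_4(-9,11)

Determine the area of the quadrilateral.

172.5

Apply the surveyor's formula: 2A = Σ (x_i·y_{i+1} − x_{i+1}·y_i), indices taken mod 4.
Cross-terms: 180, -60, 179, 46  ⇒  Σ = 345
Area = |Σ|/2 = 172.5.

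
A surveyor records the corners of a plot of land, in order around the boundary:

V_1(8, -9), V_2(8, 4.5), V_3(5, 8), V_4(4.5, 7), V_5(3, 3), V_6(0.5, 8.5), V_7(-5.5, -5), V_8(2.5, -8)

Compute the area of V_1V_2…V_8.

153.625

Apply the shoelace (surveyor's) formula: 2A = Σ (x_i·y_{i+1} − x_{i+1}·y_i), indices taken mod 8.
Cross-terms: 108, 41.5, -1, -7.5, 24, 44.25, 56.5, 41.5  ⇒  Σ = 307.25
Area = |Σ|/2 = 153.625.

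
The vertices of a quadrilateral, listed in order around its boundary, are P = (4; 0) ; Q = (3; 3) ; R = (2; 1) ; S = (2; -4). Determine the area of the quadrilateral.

7.5

Apply the shoelace (surveyor's) formula: 2A = Σ (x_i·y_{i+1} − x_{i+1}·y_i), indices taken mod 4.
Σ = (12) + (-3) + (-10) + (16) = 15
Area = |Σ|/2 = 7.5.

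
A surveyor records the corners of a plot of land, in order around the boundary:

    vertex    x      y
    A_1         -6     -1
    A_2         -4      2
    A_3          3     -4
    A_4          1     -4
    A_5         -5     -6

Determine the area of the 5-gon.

Σ = (-16) + (10) + (-8) + (-26) + (-31) = -71
Area = |Σ|/2 = 35.5.

35.5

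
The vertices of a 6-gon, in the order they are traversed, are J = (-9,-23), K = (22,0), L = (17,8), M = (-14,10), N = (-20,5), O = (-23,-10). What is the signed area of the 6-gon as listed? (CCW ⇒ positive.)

Apply the shoelace (surveyor's) formula: 2A = Σ (x_i·y_{i+1} − x_{i+1}·y_i), indices taken mod 6.
Σ = (506) + (176) + (282) + (130) + (315) + (439) = 1848
Signed area = Σ/2 = 924 (positive ⇒ counter-clockwise traversal).

924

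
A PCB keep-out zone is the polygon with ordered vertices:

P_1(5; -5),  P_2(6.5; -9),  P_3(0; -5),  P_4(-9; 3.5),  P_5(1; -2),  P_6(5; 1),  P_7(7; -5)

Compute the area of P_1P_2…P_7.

Cross-terms: -12.5, -32.5, -45, 14.5, 11, -32, -10  ⇒  Σ = -106.5
Area = |Σ|/2 = 53.25.

53.25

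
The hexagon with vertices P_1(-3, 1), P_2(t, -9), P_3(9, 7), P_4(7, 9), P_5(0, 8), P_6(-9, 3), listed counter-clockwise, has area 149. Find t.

5

Write out the shoelace sum; only the two edges meeting at P_2 involve t:
2·Area = [((-3)·(-9) − t·1) + (t·7 − 9·(-9))] + 160
       = 6·t + 268 = 298
⇒ t = 5.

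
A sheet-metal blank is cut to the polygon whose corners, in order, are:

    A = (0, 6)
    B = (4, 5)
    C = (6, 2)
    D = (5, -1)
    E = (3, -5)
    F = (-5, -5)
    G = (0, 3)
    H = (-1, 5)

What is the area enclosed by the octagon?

71

Apply the surveyor's formula: 2A = Σ (x_i·y_{i+1} − x_{i+1}·y_i), indices taken mod 8.
A→B: (0)(5) − (4)(6) = -24
B→C: (4)(2) − (6)(5) = -22
C→D: (6)(-1) − (5)(2) = -16
D→E: (5)(-5) − (3)(-1) = -22
E→F: (3)(-5) − (-5)(-5) = -40
F→G: (-5)(3) − (0)(-5) = -15
G→H: (0)(5) − (-1)(3) = 3
H→A: (-1)(6) − (0)(5) = -6
Σ = -142
Area = |Σ|/2 = 71.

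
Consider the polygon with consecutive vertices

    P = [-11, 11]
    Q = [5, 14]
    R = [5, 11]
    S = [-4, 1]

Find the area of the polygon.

104

Apply Gauss's area formula: 2A = Σ (x_i·y_{i+1} − x_{i+1}·y_i), indices taken mod 4.
P→Q: (-11)(14) − (5)(11) = -209
Q→R: (5)(11) − (5)(14) = -15
R→S: (5)(1) − (-4)(11) = 49
S→P: (-4)(11) − (-11)(1) = -33
Σ = -208
Area = |Σ|/2 = 104.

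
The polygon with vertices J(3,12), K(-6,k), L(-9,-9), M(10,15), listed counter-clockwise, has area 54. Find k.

The doubled signed area Σ (x_i y_{i+1} − x_{i+1} y_i) is linear in k.
With k=0 it equals 156; the coefficient of k is 12 (from the two edges through K).
So 12·k + 156 = 2·54 = 108 ⇒ k = -4.

-4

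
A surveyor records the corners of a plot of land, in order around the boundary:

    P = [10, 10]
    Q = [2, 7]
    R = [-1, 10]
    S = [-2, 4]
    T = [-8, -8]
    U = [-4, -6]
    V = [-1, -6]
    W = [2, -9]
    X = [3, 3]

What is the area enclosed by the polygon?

114.5

Apply the shoelace formula: 2A = Σ (x_i·y_{i+1} − x_{i+1}·y_i), indices taken mod 9.
P→Q: (10)(7) − (2)(10) = 50
Q→R: (2)(10) − (-1)(7) = 27
R→S: (-1)(4) − (-2)(10) = 16
S→T: (-2)(-8) − (-8)(4) = 48
T→U: (-8)(-6) − (-4)(-8) = 16
U→V: (-4)(-6) − (-1)(-6) = 18
V→W: (-1)(-9) − (2)(-6) = 21
W→X: (2)(3) − (3)(-9) = 33
X→P: (3)(10) − (10)(3) = 0
Σ = 229
Area = |Σ|/2 = 114.5.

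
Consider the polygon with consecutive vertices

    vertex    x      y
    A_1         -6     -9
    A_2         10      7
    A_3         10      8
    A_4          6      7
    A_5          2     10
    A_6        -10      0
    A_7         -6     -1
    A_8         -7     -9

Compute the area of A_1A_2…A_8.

Apply Gauss's area formula: 2A = Σ (x_i·y_{i+1} − x_{i+1}·y_i), indices taken mod 8.
Cross-terms: 48, 10, 22, 46, 100, 10, 47, 9  ⇒  Σ = 292
Area = |Σ|/2 = 146.

146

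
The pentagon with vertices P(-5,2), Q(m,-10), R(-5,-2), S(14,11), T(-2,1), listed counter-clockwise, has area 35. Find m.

-15

Write out the shoelace sum; only the two edges meeting at Q involve m:
2·Area = [((-5)·(-10) − m·2) + (m·(-2) − (-5)·(-10))] + 10
       = -4·m + 10 = 70
⇒ m = -15.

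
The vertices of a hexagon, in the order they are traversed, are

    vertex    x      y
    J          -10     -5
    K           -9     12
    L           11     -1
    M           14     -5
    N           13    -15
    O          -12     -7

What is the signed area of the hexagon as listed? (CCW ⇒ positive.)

-377.5

Apply the surveyor's formula: 2A = Σ (x_i·y_{i+1} − x_{i+1}·y_i), indices taken mod 6.
J→K: (-10)(12) − (-9)(-5) = -165
K→L: (-9)(-1) − (11)(12) = -123
L→M: (11)(-5) − (14)(-1) = -41
M→N: (14)(-15) − (13)(-5) = -145
N→O: (13)(-7) − (-12)(-15) = -271
O→J: (-12)(-5) − (-10)(-7) = -10
Σ = -755
Signed area = Σ/2 = -377.5 (negative ⇒ clockwise traversal).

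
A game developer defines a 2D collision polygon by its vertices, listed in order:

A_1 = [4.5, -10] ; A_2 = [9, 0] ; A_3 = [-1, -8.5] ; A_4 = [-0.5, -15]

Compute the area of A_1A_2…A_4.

48.375

Apply the shoelace (surveyor's) formula: 2A = Σ (x_i·y_{i+1} − x_{i+1}·y_i), indices taken mod 4.
Σ = (90) + (-76.5) + (10.75) + (72.5) = 96.75
Area = |Σ|/2 = 48.375.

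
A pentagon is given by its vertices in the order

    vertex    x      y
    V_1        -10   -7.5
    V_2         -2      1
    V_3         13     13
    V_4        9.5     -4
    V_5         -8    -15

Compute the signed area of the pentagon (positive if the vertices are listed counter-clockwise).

-252

Apply Gauss's area formula: 2A = Σ (x_i·y_{i+1} − x_{i+1}·y_i), indices taken mod 5.
V_1→V_2: (-10)(1) − (-2)(-7.5) = -25
V_2→V_3: (-2)(13) − (13)(1) = -39
V_3→V_4: (13)(-4) − (9.5)(13) = -175.5
V_4→V_5: (9.5)(-15) − (-8)(-4) = -174.5
V_5→V_1: (-8)(-7.5) − (-10)(-15) = -90
Σ = -504
Signed area = Σ/2 = -252 (negative ⇒ clockwise traversal).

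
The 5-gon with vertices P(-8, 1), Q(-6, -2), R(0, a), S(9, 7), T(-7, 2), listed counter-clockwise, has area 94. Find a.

Write out the shoelace sum; only the two edges meeting at R involve a:
2·Area = [((-6)·a − 0·(-2)) + (0·7 − 9·a)] + 98
       = -15·a + 98 = 188
⇒ a = -6.

-6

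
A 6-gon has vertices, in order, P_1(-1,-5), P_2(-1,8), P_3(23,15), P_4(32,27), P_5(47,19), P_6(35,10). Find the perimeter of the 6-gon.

|P_1P_2| = √((0)² + (13)²) = √169 = 13
|P_2P_3| = √((24)² + (7)²) = √625 = 25
|P_3P_4| = √((9)² + (12)²) = √225 = 15
|P_4P_5| = √((15)² + (-8)²) = √289 = 17
|P_5P_6| = √((-12)² + (-9)²) = √225 = 15
|P_6P_1| = √((-36)² + (-15)²) = √1521 = 39
Perimeter = 13 + 25 + 15 + 17 + 15 + 39 = 124.

124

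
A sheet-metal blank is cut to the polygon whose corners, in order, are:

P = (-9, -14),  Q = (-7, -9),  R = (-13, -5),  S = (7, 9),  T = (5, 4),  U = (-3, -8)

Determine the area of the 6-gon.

128

Apply the shoelace formula: 2A = Σ (x_i·y_{i+1} − x_{i+1}·y_i), indices taken mod 6.
Σ = (-17) + (-82) + (-82) + (-17) + (-28) + (-30) = -256
Area = |Σ|/2 = 128.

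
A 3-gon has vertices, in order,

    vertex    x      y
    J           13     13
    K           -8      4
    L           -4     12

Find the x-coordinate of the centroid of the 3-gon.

Apply the shoelace (surveyor's) formula. First the cross-terms c_i = x_i·y_{i+1} − x_{i+1}·y_i:
  156, -80, -208  ⇒  2A = -132, A = -66.
Then Σ (x_i + x_{i+1})·c_i = -132, so x̄ = -132 / (6·(-66)) = 1/3.

1/3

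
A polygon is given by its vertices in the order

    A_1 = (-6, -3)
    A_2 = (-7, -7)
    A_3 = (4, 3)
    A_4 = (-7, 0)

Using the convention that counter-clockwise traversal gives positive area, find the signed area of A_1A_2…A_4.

35

Σ = (21) + (7) + (21) + (21) = 70
Signed area = Σ/2 = 35 (positive ⇒ counter-clockwise traversal).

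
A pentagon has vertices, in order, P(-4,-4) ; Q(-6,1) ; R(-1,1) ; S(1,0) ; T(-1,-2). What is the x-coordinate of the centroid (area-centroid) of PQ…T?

-67/24

Apply the shoelace formula. First the cross-terms c_i = x_i·y_{i+1} − x_{i+1}·y_i:
  -28, -5, -1, -2, -4  ⇒  2A = -40, A = -20.
Then Σ (x_i + x_{i+1})·c_i = 335, so x̄ = 335 / (6·(-20)) = -67/24.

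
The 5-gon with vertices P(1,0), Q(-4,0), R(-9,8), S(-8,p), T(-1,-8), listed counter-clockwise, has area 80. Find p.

The doubled signed area Σ (x_i y_{i+1} − x_{i+1} y_i) is linear in p.
With p=0 it equals 104; the coefficient of p is -8 (from the two edges through S).
So -8·p + 104 = 2·80 = 160 ⇒ p = -7.

-7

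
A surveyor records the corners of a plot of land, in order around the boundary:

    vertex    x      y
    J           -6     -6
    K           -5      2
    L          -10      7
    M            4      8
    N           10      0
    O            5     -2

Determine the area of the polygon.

Apply the shoelace formula: 2A = Σ (x_i·y_{i+1} − x_{i+1}·y_i), indices taken mod 6.
J→K: (-6)(2) − (-5)(-6) = -42
K→L: (-5)(7) − (-10)(2) = -15
L→M: (-10)(8) − (4)(7) = -108
M→N: (4)(0) − (10)(8) = -80
N→O: (10)(-2) − (5)(0) = -20
O→J: (5)(-6) − (-6)(-2) = -42
Σ = -307
Area = |Σ|/2 = 153.5.

153.5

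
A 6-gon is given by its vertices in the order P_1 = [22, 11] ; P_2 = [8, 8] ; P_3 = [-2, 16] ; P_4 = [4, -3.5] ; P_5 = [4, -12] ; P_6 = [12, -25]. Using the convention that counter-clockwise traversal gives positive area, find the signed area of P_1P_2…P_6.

433.5

Apply the shoelace (surveyor's) formula: 2A = Σ (x_i·y_{i+1} − x_{i+1}·y_i), indices taken mod 6.
Σ = (88) + (144) + (-57) + (-34) + (44) + (682) = 867
Signed area = Σ/2 = 433.5 (positive ⇒ counter-clockwise traversal).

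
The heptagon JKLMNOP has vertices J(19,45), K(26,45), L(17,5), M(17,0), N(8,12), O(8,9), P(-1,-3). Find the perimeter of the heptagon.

138

|JK| = √((7)² + (0)²) = √49 = 7
|KL| = √((-9)² + (-40)²) = √1681 = 41
|LM| = √((0)² + (-5)²) = √25 = 5
|MN| = √((-9)² + (12)²) = √225 = 15
|NO| = √((0)² + (-3)²) = √9 = 3
|OP| = √((-9)² + (-12)²) = √225 = 15
|PJ| = √((20)² + (48)²) = √2704 = 52
Perimeter = 7 + 41 + 5 + 15 + 3 + 15 + 52 = 138.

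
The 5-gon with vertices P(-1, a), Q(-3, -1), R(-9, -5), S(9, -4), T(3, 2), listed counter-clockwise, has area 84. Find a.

Write out the shoelace sum; only the two edges meeting at P involve a:
2·Area = [(3·a − (-1)·2) + ((-1)·(-1) − (-3)·a)] + 117
       = 6·a + 120 = 168
⇒ a = 8.

8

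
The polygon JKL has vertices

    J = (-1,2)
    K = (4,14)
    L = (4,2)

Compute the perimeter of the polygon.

|JK| = √((5)² + (12)²) = √169 = 13
|KL| = √((0)² + (-12)²) = √144 = 12
|LJ| = √((-5)² + (0)²) = √25 = 5
Perimeter = 13 + 12 + 5 = 30.

30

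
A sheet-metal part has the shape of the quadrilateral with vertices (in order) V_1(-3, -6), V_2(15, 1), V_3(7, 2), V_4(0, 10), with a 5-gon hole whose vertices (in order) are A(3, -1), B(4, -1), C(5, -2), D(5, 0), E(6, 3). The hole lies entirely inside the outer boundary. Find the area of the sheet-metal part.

101

Outer boundary:
Apply Gauss's area formula: 2A = Σ (x_i·y_{i+1} − x_{i+1}·y_i), indices taken mod 4.
Cross-terms: 87, 23, 70, 30  ⇒  Σ = 210
Area = |Σ|/2 = 105.
Hole:
Apply the surveyor's formula: 2A = Σ (x_i·y_{i+1} − x_{i+1}·y_i), indices taken mod 5.
Σ = (1) + (-3) + (10) + (15) + (-15) = 8
Area = |Σ|/2 = 4.
Net area = 105 − 4 = 101.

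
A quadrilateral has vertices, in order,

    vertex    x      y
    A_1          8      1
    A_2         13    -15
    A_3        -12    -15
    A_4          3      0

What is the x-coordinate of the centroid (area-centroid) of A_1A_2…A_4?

Apply Gauss's area formula. First the cross-terms c_i = x_i·y_{i+1} − x_{i+1}·y_i:
  -133, -375, 45, 3  ⇒  2A = -460, A = -230.
Then Σ (x_i + x_{i+1})·c_i = -3540, so x̄ = -3540 / (6·(-230)) = 59/23.

59/23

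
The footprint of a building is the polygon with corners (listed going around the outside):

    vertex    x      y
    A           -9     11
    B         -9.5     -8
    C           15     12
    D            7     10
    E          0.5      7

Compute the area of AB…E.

180.5

A→B: (-9)(-8) − (-9.5)(11) = 176.5
B→C: (-9.5)(12) − (15)(-8) = 6
C→D: (15)(10) − (7)(12) = 66
D→E: (7)(7) − (0.5)(10) = 44
E→A: (0.5)(11) − (-9)(7) = 68.5
Σ = 361
Area = |Σ|/2 = 180.5.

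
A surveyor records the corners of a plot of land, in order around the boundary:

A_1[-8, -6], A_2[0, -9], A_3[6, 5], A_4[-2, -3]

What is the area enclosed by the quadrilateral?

Apply the shoelace formula: 2A = Σ (x_i·y_{i+1} − x_{i+1}·y_i), indices taken mod 4.
Cross-terms: 72, 54, -8, -12  ⇒  Σ = 106
Area = |Σ|/2 = 53.

53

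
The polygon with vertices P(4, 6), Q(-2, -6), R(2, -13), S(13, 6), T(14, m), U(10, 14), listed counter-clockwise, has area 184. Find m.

Write out the shoelace sum; only the two edges meeting at T involve m:
2·Area = [(13·m − 14·6) + (14·14 − 10·m)] + 211
       = 3·m + 323 = 368
⇒ m = 15.

15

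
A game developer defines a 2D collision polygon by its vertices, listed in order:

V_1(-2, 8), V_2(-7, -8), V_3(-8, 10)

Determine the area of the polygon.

Apply the shoelace formula: 2A = Σ (x_i·y_{i+1} − x_{i+1}·y_i), indices taken mod 3.
Cross-terms: 72, -134, -44  ⇒  Σ = -106
Area = |Σ|/2 = 53.

53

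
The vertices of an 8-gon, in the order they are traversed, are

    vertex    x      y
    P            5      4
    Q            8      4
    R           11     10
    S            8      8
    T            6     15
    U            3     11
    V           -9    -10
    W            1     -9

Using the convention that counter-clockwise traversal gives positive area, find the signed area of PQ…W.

Apply Gauss's area formula: 2A = Σ (x_i·y_{i+1} − x_{i+1}·y_i), indices taken mod 8.
Σ = (-12) + (36) + (8) + (72) + (21) + (69) + (91) + (49) = 334
Signed area = Σ/2 = 167 (positive ⇒ counter-clockwise traversal).

167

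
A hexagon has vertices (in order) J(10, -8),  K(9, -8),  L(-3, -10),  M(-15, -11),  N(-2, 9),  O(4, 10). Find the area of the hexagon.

292

Apply the shoelace formula: 2A = Σ (x_i·y_{i+1} − x_{i+1}·y_i), indices taken mod 6.
Σ = (-8) + (-114) + (-117) + (-157) + (-56) + (-132) = -584
Area = |Σ|/2 = 292.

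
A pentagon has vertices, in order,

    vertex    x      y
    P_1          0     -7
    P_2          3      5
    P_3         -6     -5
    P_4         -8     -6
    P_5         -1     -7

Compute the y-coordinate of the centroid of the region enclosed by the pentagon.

Apply the shoelace (surveyor's) formula. First the cross-terms c_i = x_i·y_{i+1} − x_{i+1}·y_i:
  21, 15, -4, 50, 7  ⇒  2A = 89, A = 44.5.
Then Σ (y_i + y_{i+1})·c_i = -746, so ȳ = -746 / (6·44.5) = -746/267.

-746/267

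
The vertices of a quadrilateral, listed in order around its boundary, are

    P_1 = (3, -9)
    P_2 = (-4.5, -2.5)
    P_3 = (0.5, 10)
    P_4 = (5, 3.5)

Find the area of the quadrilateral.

97.75

Apply the surveyor's formula: 2A = Σ (x_i·y_{i+1} − x_{i+1}·y_i), indices taken mod 4.
Σ = (-48) + (-43.75) + (-48.25) + (-55.5) = -195.5
Area = |Σ|/2 = 97.75.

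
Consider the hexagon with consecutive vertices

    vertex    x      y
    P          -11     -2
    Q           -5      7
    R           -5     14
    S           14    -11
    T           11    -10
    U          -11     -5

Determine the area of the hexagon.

240

Σ = (-87) + (-35) + (-141) + (-19) + (-165) + (-33) = -480
Area = |Σ|/2 = 240.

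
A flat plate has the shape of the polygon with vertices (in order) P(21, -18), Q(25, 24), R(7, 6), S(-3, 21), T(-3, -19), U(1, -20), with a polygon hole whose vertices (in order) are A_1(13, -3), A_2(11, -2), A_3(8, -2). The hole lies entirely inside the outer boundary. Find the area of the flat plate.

Outer boundary:
Σ = (954) + (-18) + (165) + (120) + (79) + (402) = 1702
Area = |Σ|/2 = 851.
Hole:
Σ = (7) + (-6) + (2) = 3
Area = |Σ|/2 = 1.5.
Net area = 851 − 1.5 = 849.5.

849.5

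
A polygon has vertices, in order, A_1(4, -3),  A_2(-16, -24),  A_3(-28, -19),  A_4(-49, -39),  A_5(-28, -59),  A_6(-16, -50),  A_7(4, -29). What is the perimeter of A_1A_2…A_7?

|A_1A_2| = √((-20)² + (-21)²) = √841 = 29
|A_2A_3| = √((-12)² + (5)²) = √169 = 13
|A_3A_4| = √((-21)² + (-20)²) = √841 = 29
|A_4A_5| = √((21)² + (-20)²) = √841 = 29
|A_5A_6| = √((12)² + (9)²) = √225 = 15
|A_6A_7| = √((20)² + (21)²) = √841 = 29
|A_7A_1| = √((0)² + (26)²) = √676 = 26
Perimeter = 29 + 13 + 29 + 29 + 15 + 29 + 26 = 170.

170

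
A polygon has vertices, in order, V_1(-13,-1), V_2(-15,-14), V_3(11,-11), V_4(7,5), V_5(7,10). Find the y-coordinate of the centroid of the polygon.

-1205/291

Apply Gauss's area formula. First the cross-terms c_i = x_i·y_{i+1} − x_{i+1}·y_i:
  167, 319, 132, 35, 123  ⇒  2A = 776, A = 388.
Then Σ (y_i + y_{i+1})·c_i = -9640, so ȳ = -9640 / (6·388) = -1205/291.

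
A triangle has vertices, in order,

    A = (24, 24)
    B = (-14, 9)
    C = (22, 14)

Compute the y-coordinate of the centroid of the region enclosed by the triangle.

47/3

Apply the shoelace (surveyor's) formula. First the cross-terms c_i = x_i·y_{i+1} − x_{i+1}·y_i:
  552, -394, 192  ⇒  2A = 350, A = 175.
Then Σ (y_i + y_{i+1})·c_i = 16450, so ȳ = 16450 / (6·175) = 47/3.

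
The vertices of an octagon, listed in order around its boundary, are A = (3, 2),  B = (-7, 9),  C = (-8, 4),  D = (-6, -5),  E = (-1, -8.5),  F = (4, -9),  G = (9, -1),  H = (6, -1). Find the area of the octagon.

Σ = (41) + (44) + (64) + (46) + (43) + (77) + (-3) + (15) = 327
Area = |Σ|/2 = 163.5.

163.5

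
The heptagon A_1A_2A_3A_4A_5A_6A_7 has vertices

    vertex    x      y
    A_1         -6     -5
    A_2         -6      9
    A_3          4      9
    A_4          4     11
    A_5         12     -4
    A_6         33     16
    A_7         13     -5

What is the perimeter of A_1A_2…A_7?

|A_1A_2| = √((0)² + (14)²) = √196 = 14
|A_2A_3| = √((10)² + (0)²) = √100 = 10
|A_3A_4| = √((0)² + (2)²) = √4 = 2
|A_4A_5| = √((8)² + (-15)²) = √289 = 17
|A_5A_6| = √((21)² + (20)²) = √841 = 29
|A_6A_7| = √((-20)² + (-21)²) = √841 = 29
|A_7A_1| = √((-19)² + (0)²) = √361 = 19
Perimeter = 14 + 10 + 2 + 17 + 29 + 29 + 19 = 120.

120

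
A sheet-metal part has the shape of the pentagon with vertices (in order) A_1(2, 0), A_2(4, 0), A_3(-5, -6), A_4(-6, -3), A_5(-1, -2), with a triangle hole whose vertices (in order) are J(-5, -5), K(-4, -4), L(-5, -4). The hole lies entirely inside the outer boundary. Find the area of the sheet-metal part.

Outer boundary:
Apply the surveyor's formula: 2A = Σ (x_i·y_{i+1} − x_{i+1}·y_i), indices taken mod 5.
Σ = (0) + (-24) + (-21) + (9) + (4) = -32
Area = |Σ|/2 = 16.
Hole:
Cross-terms: 0, -4, 5  ⇒  Σ = 1
Area = |Σ|/2 = 0.5.
Net area = 16 − 0.5 = 15.5.

15.5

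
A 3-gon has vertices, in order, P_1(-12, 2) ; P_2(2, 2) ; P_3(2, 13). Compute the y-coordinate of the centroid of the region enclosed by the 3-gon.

Apply the shoelace (surveyor's) formula. First the cross-terms c_i = x_i·y_{i+1} − x_{i+1}·y_i:
  -28, 22, 160  ⇒  2A = 154, A = 77.
Then Σ (y_i + y_{i+1})·c_i = 2618, so ȳ = 2618 / (6·77) = 17/3.

17/3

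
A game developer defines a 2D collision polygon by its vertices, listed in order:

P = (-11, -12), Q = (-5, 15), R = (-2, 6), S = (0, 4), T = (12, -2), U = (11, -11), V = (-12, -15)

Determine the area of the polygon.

354.5

Apply the shoelace (surveyor's) formula: 2A = Σ (x_i·y_{i+1} − x_{i+1}·y_i), indices taken mod 7.
Cross-terms: -225, 0, -8, -48, -110, -297, -21  ⇒  Σ = -709
Area = |Σ|/2 = 354.5.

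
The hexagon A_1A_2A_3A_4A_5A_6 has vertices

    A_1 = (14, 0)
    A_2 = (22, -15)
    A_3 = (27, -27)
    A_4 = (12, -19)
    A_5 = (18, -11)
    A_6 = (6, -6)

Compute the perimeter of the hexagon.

80

|A_1A_2| = √((8)² + (-15)²) = √289 = 17
|A_2A_3| = √((5)² + (-12)²) = √169 = 13
|A_3A_4| = √((-15)² + (8)²) = √289 = 17
|A_4A_5| = √((6)² + (8)²) = √100 = 10
|A_5A_6| = √((-12)² + (5)²) = √169 = 13
|A_6A_1| = √((8)² + (6)²) = √100 = 10
Perimeter = 17 + 13 + 17 + 10 + 13 + 10 = 80.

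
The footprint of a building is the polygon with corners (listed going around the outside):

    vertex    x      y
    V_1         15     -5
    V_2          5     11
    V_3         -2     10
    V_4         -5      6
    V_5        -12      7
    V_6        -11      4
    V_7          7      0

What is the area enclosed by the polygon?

Apply the shoelace formula: 2A = Σ (x_i·y_{i+1} − x_{i+1}·y_i), indices taken mod 7.
Σ = (190) + (72) + (38) + (37) + (29) + (-28) + (-35) = 303
Area = |Σ|/2 = 151.5.

151.5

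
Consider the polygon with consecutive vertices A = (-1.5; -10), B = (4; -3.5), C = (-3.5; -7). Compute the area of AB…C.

Apply the surveyor's formula: 2A = Σ (x_i·y_{i+1} − x_{i+1}·y_i), indices taken mod 3.
Cross-terms: 45.25, -40.25, 24.5  ⇒  Σ = 29.5
Area = |Σ|/2 = 14.75.

14.75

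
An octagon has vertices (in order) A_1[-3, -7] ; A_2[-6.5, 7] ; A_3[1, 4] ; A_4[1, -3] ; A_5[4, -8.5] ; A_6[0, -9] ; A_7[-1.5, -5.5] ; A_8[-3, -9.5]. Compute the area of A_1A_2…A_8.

81.125

Apply Gauss's area formula: 2A = Σ (x_i·y_{i+1} − x_{i+1}·y_i), indices taken mod 8.
Σ = (-66.5) + (-33) + (-7) + (3.5) + (-36) + (-13.5) + (-2.25) + (-7.5) = -162.25
Area = |Σ|/2 = 81.125.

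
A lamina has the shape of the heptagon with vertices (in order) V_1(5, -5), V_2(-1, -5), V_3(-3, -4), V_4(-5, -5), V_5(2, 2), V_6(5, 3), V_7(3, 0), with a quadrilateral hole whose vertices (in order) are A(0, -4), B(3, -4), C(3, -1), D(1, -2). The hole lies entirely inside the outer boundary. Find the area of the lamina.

31

Outer boundary:
Apply Gauss's area formula: 2A = Σ (x_i·y_{i+1} − x_{i+1}·y_i), indices taken mod 7.
Cross-terms: -30, -11, -5, 0, -4, -9, -15  ⇒  Σ = -74
Area = |Σ|/2 = 37.
Hole:
Apply the shoelace (surveyor's) formula: 2A = Σ (x_i·y_{i+1} − x_{i+1}·y_i), indices taken mod 4.
A→B: (0)(-4) − (3)(-4) = 12
B→C: (3)(-1) − (3)(-4) = 9
C→D: (3)(-2) − (1)(-1) = -5
D→A: (1)(-4) − (0)(-2) = -4
Σ = 12
Area = |Σ|/2 = 6.
Net area = 37 − 6 = 31.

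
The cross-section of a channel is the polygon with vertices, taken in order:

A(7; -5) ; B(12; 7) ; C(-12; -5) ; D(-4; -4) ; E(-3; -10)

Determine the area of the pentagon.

Apply the surveyor's formula: 2A = Σ (x_i·y_{i+1} − x_{i+1}·y_i), indices taken mod 5.
Σ = (109) + (24) + (28) + (28) + (85) = 274
Area = |Σ|/2 = 137.

137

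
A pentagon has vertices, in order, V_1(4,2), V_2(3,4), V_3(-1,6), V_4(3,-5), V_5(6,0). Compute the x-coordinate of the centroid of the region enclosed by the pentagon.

478/183

Apply the shoelace (surveyor's) formula. First the cross-terms c_i = x_i·y_{i+1} − x_{i+1}·y_i:
  10, 22, -13, 30, 12  ⇒  2A = 61, A = 30.5.
Then Σ (x_i + x_{i+1})·c_i = 478, so x̄ = 478 / (6·30.5) = 478/183.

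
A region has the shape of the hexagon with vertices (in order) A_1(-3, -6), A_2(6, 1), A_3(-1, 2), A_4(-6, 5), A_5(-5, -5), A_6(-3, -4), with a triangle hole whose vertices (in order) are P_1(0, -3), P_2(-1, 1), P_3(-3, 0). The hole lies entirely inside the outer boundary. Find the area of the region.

Outer boundary:
Apply Gauss's area formula: 2A = Σ (x_i·y_{i+1} − x_{i+1}·y_i), indices taken mod 6.
Σ = (33) + (13) + (7) + (55) + (5) + (6) = 119
Area = |Σ|/2 = 59.5.
Hole:
Apply Gauss's area formula: 2A = Σ (x_i·y_{i+1} − x_{i+1}·y_i), indices taken mod 3.
Σ = (-3) + (3) + (9) = 9
Area = |Σ|/2 = 4.5.
Net area = 59.5 − 4.5 = 55.

55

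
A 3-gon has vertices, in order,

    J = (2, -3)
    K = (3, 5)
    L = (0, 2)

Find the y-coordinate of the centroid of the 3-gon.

4/3

Apply the surveyor's formula. First the cross-terms c_i = x_i·y_{i+1} − x_{i+1}·y_i:
  19, 6, -4  ⇒  2A = 21, A = 10.5.
Then Σ (y_i + y_{i+1})·c_i = 84, so ȳ = 84 / (6·10.5) = 4/3.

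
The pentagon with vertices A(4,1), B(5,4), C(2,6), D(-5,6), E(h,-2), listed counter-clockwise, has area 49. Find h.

-1

Write out the shoelace sum; only the two edges meeting at E involve h:
2·Area = [((-5)·(-2) − h·6) + (h·1 − 4·(-2))] + 75
       = -5·h + 93 = 98
⇒ h = -1.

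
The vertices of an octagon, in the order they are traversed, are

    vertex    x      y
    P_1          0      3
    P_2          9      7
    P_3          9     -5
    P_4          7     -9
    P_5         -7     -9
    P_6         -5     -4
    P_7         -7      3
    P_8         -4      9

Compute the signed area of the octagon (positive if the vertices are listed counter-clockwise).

-215

Apply the surveyor's formula: 2A = Σ (x_i·y_{i+1} − x_{i+1}·y_i), indices taken mod 8.
Σ = (-27) + (-108) + (-46) + (-126) + (-17) + (-43) + (-51) + (-12) = -430
Signed area = Σ/2 = -215 (negative ⇒ clockwise traversal).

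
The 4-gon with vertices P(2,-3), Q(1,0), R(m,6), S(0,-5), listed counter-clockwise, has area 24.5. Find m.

Write out the shoelace sum; only the two edges meeting at R involve m:
2·Area = [(1·6 − m·0) + (m·(-5) − 0·6)] + 13
       = -5·m + 19 = 49
⇒ m = -6.

-6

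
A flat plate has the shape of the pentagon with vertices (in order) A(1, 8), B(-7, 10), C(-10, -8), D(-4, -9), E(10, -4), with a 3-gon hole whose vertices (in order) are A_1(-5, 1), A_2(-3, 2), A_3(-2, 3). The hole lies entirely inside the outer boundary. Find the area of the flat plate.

Outer boundary:
Σ = (66) + (156) + (58) + (106) + (84) = 470
Area = |Σ|/2 = 235.
Hole:
Apply Gauss's area formula: 2A = Σ (x_i·y_{i+1} − x_{i+1}·y_i), indices taken mod 3.
Σ = (-7) + (-5) + (13) = 1
Area = |Σ|/2 = 0.5.
Net area = 235 − 0.5 = 234.5.

234.5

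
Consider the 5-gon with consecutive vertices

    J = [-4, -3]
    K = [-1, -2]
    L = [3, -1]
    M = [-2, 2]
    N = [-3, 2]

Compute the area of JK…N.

J→K: (-4)(-2) − (-1)(-3) = 5
K→L: (-1)(-1) − (3)(-2) = 7
L→M: (3)(2) − (-2)(-1) = 4
M→N: (-2)(2) − (-3)(2) = 2
N→J: (-3)(-3) − (-4)(2) = 17
Σ = 35
Area = |Σ|/2 = 17.5.

17.5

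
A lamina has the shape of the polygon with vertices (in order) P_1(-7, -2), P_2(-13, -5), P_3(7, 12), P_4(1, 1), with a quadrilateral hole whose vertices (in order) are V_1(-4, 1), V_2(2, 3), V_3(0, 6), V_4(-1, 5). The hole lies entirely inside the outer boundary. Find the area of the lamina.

Outer boundary:
P_1→P_2: (-7)(-5) − (-13)(-2) = 9
P_2→P_3: (-13)(12) − (7)(-5) = -121
P_3→P_4: (7)(1) − (1)(12) = -5
P_4→P_1: (1)(-2) − (-7)(1) = 5
Σ = -112
Area = |Σ|/2 = 56.
Hole:
Cross-terms: -14, 12, 6, 19  ⇒  Σ = 23
Area = |Σ|/2 = 11.5.
Net area = 56 − 11.5 = 44.5.

44.5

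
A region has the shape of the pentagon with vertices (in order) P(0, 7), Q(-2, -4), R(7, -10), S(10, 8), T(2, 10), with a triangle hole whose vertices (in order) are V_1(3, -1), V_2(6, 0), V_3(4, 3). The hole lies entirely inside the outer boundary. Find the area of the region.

152.5

Outer boundary:
Apply the shoelace (surveyor's) formula: 2A = Σ (x_i·y_{i+1} − x_{i+1}·y_i), indices taken mod 5.
Σ = (14) + (48) + (156) + (84) + (14) = 316
Area = |Σ|/2 = 158.
Hole:
Apply the shoelace formula: 2A = Σ (x_i·y_{i+1} − x_{i+1}·y_i), indices taken mod 3.
Cross-terms: 6, 18, -13  ⇒  Σ = 11
Area = |Σ|/2 = 5.5.
Net area = 158 − 5.5 = 152.5.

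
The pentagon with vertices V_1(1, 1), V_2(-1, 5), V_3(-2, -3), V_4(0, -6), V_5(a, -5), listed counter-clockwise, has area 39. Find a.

Write out the shoelace sum; only the two edges meeting at V_5 involve a:
2·Area = [(0·(-5) − a·(-6)) + (a·1 − 1·(-5))] + 31
       = 7·a + 36 = 78
⇒ a = 6.

6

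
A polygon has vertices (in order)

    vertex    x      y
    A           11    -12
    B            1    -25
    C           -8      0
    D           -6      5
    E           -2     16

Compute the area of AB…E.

Apply Gauss's area formula: 2A = Σ (x_i·y_{i+1} − x_{i+1}·y_i), indices taken mod 5.
Σ = (-263) + (-200) + (-40) + (-86) + (-152) = -741
Area = |Σ|/2 = 370.5.

370.5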